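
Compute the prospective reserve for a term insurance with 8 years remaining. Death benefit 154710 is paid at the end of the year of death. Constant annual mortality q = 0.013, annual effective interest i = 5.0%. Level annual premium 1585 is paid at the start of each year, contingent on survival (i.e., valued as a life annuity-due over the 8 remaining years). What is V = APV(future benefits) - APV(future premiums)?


v = 1/(1+i) = 0.952381
APV(future benefits) per unit = sum_{k=0}^{7} k_p_x * q * v^(k+1) = 0.080565
APV(future benefits) = 154710 * 0.080565 = 12464.2328
Life annuity-due factor ä_{x:8} = sum_{k=0}^{7} k_p_x * v^k = 6.507184
APV(future premiums) = 1585 * 6.507184 = 10313.8872
V = 12464.2328 - 10313.8872
= 2150.3456


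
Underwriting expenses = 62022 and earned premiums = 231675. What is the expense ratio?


Expense ratio = expenses / premiums
= 62022 / 231675
= 0.2677


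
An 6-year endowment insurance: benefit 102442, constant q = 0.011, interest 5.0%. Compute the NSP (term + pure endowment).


Term component = 5573.3512
Pure endowment = 6_p_x * v^6 * benefit = 0.935789 * 0.746215 * 102442 = 71535.2343
NSP = 77108.5855


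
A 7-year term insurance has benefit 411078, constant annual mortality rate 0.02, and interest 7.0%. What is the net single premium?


NSP = benefit * sum_{k=0}^{n-1} k_p_x * q * v^(k+1)
With constant q=0.02, v=0.934579
Sum = 0.102083
NSP = 411078 * 0.102083
= 41964.2169


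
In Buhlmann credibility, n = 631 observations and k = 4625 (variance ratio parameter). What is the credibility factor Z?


Z = n / (n + k)
= 631 / (631 + 4625)
= 631 / 5256
= 0.1201


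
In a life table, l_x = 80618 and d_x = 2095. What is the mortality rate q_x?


q_x = d_x / l_x
= 2095 / 80618
= 0.026


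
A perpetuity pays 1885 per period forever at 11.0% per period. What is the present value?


PV = PMT / i
= 1885 / 0.11
= 17136.3636


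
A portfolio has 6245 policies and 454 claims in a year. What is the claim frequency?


frequency = claims / policies
= 454 / 6245
= 0.0727


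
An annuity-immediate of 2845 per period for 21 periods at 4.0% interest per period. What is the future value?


FV = PMT * ((1+i)^n - 1) / i
= 2845 * ((1.04)^21 - 1) / 0.04
= 2845 * (2.278768 - 1) / 0.04
= 90952.3789


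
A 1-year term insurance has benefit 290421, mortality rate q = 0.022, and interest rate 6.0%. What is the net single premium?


NSP = benefit * q * v
v = 1/(1+i) = 0.943396
NSP = 290421 * 0.022 * 0.943396
= 6027.6057


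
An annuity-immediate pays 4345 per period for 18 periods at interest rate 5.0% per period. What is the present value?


PV = PMT * (1 - (1+i)^(-n)) / i
= 4345 * (1 - (1+0.05)^(-18)) / 0.05
= 4345 * (1 - 0.415521) / 0.05
= 4345 * 11.689587
= 50791.2551


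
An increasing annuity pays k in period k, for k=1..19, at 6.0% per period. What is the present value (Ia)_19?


(Ia)_n = sum_{k=1}^{n} k * v^k, v = 1/(1+i)
v = 0.943396
Sum computed term by term:
(Ia)_19 = 92.4643


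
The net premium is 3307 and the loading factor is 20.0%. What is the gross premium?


Gross = net * (1 + loading)
= 3307 * (1 + 0.2)
= 3307 * 1.2
= 3968.4


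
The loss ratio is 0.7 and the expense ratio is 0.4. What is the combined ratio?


Combined ratio = loss ratio + expense ratio
= 0.7 + 0.4
= 1.1


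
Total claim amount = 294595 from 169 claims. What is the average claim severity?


severity = total / number
= 294595 / 169
= 1743.1657


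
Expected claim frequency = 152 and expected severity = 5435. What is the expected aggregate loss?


E[S] = E[N] * E[X]
= 152 * 5435
= 826120


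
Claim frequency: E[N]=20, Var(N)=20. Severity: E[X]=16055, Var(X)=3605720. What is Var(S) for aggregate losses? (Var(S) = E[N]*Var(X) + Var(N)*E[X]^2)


Var(S) = E[N]*Var(X) + Var(N)*E[X]^2
= 20*3605720 + 20*16055^2
= 72114400 + 5155260500
= 5.2274e+09


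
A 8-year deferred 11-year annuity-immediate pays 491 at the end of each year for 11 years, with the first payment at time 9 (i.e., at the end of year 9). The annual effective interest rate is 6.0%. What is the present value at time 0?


PV at time 8 of the 11-year annuity-immediate:
a_n = 491 * (1-(1+0.06)^(-11))/0.06 = 3872.4554
Discount back 8 years to time 0:
PV = 3872.4554 * (1+0.06)^(-8)
= 3872.4554 * 0.627412
= 2429.6264


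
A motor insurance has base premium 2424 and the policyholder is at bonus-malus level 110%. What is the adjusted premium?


adjusted = base * BM_level / 100
= 2424 * 110 / 100
= 2424 * 1.1
= 2666.4


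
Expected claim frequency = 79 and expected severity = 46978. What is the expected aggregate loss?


E[S] = E[N] * E[X]
= 79 * 46978
= 3.7113e+06


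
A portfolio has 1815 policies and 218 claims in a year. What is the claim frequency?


frequency = claims / policies
= 218 / 1815
= 0.1201


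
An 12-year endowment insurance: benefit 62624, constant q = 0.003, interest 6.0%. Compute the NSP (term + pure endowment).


Term component = 1552.5661
Pure endowment = 12_p_x * v^12 * benefit = 0.964588 * 0.496969 * 62624 = 30020.1129
NSP = 31572.6789


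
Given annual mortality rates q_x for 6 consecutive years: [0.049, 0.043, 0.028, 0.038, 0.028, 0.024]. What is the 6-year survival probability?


p_k = 1 - q_k for each year
Survival = product of (1 - q_k)
= 0.951 * 0.957 * 0.972 * 0.962 * 0.972 * 0.976
= 0.8073


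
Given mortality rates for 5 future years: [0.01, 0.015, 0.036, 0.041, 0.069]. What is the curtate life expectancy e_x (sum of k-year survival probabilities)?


e_x = sum_{k=1}^{n} k_p_x
k_p_x values:
  1_p_x = 0.99
  2_p_x = 0.97515
  3_p_x = 0.940045
  4_p_x = 0.901503
  5_p_x = 0.839299
e_x = 4.646


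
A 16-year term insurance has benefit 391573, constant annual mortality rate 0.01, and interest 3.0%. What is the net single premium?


NSP = benefit * sum_{k=0}^{n-1} k_p_x * q * v^(k+1)
With constant q=0.01, v=0.970874
Sum = 0.11735
NSP = 391573 * 0.11735
= 45951.0589


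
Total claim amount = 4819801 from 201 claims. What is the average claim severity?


severity = total / number
= 4819801 / 201
= 23979.1095


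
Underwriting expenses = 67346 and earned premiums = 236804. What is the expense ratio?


Expense ratio = expenses / premiums
= 67346 / 236804
= 0.2844


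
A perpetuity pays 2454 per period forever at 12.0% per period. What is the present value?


PV = PMT / i
= 2454 / 0.12
= 20450.0


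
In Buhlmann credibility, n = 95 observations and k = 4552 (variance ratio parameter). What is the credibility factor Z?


Z = n / (n + k)
= 95 / (95 + 4552)
= 95 / 4647
= 0.0204


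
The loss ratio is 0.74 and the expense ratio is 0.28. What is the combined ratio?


Combined ratio = loss ratio + expense ratio
= 0.74 + 0.28
= 1.02


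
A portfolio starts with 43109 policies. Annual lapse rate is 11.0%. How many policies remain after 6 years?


remaining = initial * (1 - lapse)^years
= 43109 * (1 - 0.11)^6
= 43109 * 0.496981
= 21424.3665


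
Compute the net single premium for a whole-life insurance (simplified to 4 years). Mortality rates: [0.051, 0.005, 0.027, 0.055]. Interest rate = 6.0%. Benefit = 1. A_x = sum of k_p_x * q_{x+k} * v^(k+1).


v = 0.943396
Year 0: k_p_x=1.0, q=0.051, term=0.048113
Year 1: k_p_x=0.949, q=0.005, term=0.004223
Year 2: k_p_x=0.944255, q=0.027, term=0.021406
Year 3: k_p_x=0.91876, q=0.055, term=0.040026
A_x = 0.1138


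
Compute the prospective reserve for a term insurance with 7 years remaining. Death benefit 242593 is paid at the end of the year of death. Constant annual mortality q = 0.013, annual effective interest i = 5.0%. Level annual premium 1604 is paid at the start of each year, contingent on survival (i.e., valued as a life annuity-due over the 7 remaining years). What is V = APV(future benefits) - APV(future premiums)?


v = 1/(1+i) = 0.952381
APV(future benefits) per unit = sum_{k=0}^{6} k_p_x * q * v^(k+1) = 0.072536
APV(future benefits) = 242593 * 0.072536 = 17596.8155
Life annuity-due factor ä_{x:7} = sum_{k=0}^{6} k_p_x * v^k = 5.858707
APV(future premiums) = 1604 * 5.858707 = 9397.3656
V = 17596.8155 - 9397.3656
= 8199.4498


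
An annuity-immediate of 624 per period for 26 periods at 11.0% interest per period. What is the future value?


FV = PMT * ((1+i)^n - 1) / i
= 624 * ((1.11)^26 - 1) / 0.11
= 624 * (15.079865 - 1) / 0.11
= 79871.2332


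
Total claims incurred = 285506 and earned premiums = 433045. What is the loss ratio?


Loss ratio = claims / premiums
= 285506 / 433045
= 0.6593


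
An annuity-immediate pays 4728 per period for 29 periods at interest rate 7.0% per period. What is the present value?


PV = PMT * (1 - (1+i)^(-n)) / i
= 4728 * (1 - (1+0.07)^(-29)) / 0.07
= 4728 * (1 - 0.140563) / 0.07
= 4728 * 12.277674
= 58048.843


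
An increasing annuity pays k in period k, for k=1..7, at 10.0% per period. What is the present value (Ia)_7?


(Ia)_n = sum_{k=1}^{n} k * v^k, v = 1/(1+i)
v = 0.909091
Sum computed term by term:
(Ia)_7 = 17.6315


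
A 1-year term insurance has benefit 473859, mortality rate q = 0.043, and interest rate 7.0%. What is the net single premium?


NSP = benefit * q * v
v = 1/(1+i) = 0.934579
NSP = 473859 * 0.043 * 0.934579
= 19042.9318


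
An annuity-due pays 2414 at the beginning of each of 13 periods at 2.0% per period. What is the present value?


PV_due = PMT * (1-(1+i)^(-n))/i * (1+i)
PV_immediate = 27394.9742
PV_due = 27394.9742 * 1.02
= 27942.8737


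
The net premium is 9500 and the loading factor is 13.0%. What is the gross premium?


Gross = net * (1 + loading)
= 9500 * (1 + 0.13)
= 9500 * 1.13
= 10735.0


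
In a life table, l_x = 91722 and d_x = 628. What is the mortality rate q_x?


q_x = d_x / l_x
= 628 / 91722
= 0.0068


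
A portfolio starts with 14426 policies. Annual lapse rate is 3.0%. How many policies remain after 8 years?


remaining = initial * (1 - lapse)^years
= 14426 * (1 - 0.03)^8
= 14426 * 0.783743
= 11306.2817


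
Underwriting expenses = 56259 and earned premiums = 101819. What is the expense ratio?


Expense ratio = expenses / premiums
= 56259 / 101819
= 0.5525


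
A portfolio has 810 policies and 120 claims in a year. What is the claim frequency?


frequency = claims / policies
= 120 / 810
= 0.1481


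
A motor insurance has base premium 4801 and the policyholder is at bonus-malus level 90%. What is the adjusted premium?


adjusted = base * BM_level / 100
= 4801 * 90 / 100
= 4801 * 0.9
= 4320.9


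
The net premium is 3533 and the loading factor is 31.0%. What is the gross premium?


Gross = net * (1 + loading)
= 3533 * (1 + 0.31)
= 3533 * 1.31
= 4628.23


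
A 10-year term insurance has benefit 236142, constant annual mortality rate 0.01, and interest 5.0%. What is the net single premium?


NSP = benefit * sum_{k=0}^{n-1} k_p_x * q * v^(k+1)
With constant q=0.01, v=0.952381
Sum = 0.074131
NSP = 236142 * 0.074131
= 17505.5157


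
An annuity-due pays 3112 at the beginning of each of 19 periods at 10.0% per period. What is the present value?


PV_due = PMT * (1-(1+i)^(-n))/i * (1+i)
PV_immediate = 26031.6313
PV_due = 26031.6313 * 1.1
= 28634.7945


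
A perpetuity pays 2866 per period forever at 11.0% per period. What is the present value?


PV = PMT / i
= 2866 / 0.11
= 26054.5455


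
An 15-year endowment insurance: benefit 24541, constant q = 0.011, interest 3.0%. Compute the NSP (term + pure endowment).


Term component = 3004.1373
Pure endowment = 15_p_x * v^15 * benefit = 0.847119 * 0.641862 * 24541 = 13343.7611
NSP = 16347.8984


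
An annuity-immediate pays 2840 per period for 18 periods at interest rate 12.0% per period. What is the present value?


PV = PMT * (1 - (1+i)^(-n)) / i
= 2840 * (1 - (1+0.12)^(-18)) / 0.12
= 2840 * (1 - 0.13004) / 0.12
= 2840 * 7.24967
= 20589.063


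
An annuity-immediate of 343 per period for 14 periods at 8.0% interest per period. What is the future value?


FV = PMT * ((1+i)^n - 1) / i
= 343 * ((1.08)^14 - 1) / 0.08
= 343 * (2.937194 - 1) / 0.08
= 8305.7177


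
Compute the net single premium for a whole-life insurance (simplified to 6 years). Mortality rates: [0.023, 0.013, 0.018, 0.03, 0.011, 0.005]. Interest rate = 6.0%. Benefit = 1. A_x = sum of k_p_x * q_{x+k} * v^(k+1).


v = 0.943396
Year 0: k_p_x=1.0, q=0.023, term=0.021698
Year 1: k_p_x=0.977, q=0.013, term=0.011304
Year 2: k_p_x=0.964299, q=0.018, term=0.014574
Year 3: k_p_x=0.946942, q=0.03, term=0.022502
Year 4: k_p_x=0.918533, q=0.011, term=0.00755
Year 5: k_p_x=0.90843, q=0.005, term=0.003202
A_x = 0.0808


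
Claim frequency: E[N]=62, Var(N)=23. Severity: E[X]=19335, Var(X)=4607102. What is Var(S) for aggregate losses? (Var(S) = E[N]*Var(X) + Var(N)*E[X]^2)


Var(S) = E[N]*Var(X) + Var(N)*E[X]^2
= 62*4607102 + 23*19335^2
= 285640324 + 8598371175
= 8.8840e+09


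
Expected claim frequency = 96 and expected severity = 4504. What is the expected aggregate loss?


E[S] = E[N] * E[X]
= 96 * 4504
= 432384


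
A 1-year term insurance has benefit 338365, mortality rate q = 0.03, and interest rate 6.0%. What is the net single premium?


NSP = benefit * q * v
v = 1/(1+i) = 0.943396
NSP = 338365 * 0.03 * 0.943396
= 9576.3679


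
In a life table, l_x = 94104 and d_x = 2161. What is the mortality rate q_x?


q_x = d_x / l_x
= 2161 / 94104
= 0.023


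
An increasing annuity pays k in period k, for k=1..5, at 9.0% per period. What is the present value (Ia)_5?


(Ia)_n = sum_{k=1}^{n} k * v^k, v = 1/(1+i)
v = 0.917431
Sum computed term by term:
(Ia)_5 = 11.0007


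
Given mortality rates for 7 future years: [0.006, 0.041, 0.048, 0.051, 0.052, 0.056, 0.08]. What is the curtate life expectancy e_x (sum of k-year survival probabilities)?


e_x = sum_{k=1}^{n} k_p_x
k_p_x values:
  1_p_x = 0.994
  2_p_x = 0.953246
  3_p_x = 0.90749
  4_p_x = 0.861208
  5_p_x = 0.816425
  6_p_x = 0.770706
  7_p_x = 0.709049
e_x = 6.0121


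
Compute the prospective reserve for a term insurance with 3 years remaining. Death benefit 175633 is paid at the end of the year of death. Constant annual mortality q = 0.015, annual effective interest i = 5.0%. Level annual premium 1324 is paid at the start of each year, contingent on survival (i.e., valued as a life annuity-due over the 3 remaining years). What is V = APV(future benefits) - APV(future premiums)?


v = 1/(1+i) = 0.952381
APV(future benefits) per unit = sum_{k=0}^{2} k_p_x * q * v^(k+1) = 0.040259
APV(future benefits) = 175633 * 0.040259 = 7070.7786
Life annuity-due factor ä_{x:3} = sum_{k=0}^{2} k_p_x * v^k = 2.818118
APV(future premiums) = 1324 * 2.818118 = 3731.1881
V = 7070.7786 - 3731.1881
= 3339.5905


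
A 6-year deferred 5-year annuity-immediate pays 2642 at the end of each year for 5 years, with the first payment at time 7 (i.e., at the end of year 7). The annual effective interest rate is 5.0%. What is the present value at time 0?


PV at time 6 of the 5-year annuity-immediate:
a_n = 2642 * (1-(1+0.05)^(-5))/0.05 = 11438.4774
Discount back 6 years to time 0:
PV = 11438.4774 * (1+0.05)^(-6)
= 11438.4774 * 0.746215
= 8535.5679


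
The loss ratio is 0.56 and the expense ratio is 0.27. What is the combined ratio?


Combined ratio = loss ratio + expense ratio
= 0.56 + 0.27
= 0.83


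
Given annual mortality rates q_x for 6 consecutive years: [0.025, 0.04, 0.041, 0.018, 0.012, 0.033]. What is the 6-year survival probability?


p_k = 1 - q_k for each year
Survival = product of (1 - q_k)
= 0.975 * 0.96 * 0.959 * 0.982 * 0.988 * 0.967
= 0.8421


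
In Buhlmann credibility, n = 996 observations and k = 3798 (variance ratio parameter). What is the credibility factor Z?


Z = n / (n + k)
= 996 / (996 + 3798)
= 996 / 4794
= 0.2078


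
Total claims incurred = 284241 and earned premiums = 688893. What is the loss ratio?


Loss ratio = claims / premiums
= 284241 / 688893
= 0.4126


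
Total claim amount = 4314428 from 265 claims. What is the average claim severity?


severity = total / number
= 4314428 / 265
= 16280.8604


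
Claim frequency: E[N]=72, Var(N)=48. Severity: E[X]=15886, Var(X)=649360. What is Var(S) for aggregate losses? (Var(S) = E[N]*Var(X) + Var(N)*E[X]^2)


Var(S) = E[N]*Var(X) + Var(N)*E[X]^2
= 72*649360 + 48*15886^2
= 46753920 + 12113519808
= 1.2160e+10


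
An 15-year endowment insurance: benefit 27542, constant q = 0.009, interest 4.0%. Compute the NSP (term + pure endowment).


Term component = 2606.0223
Pure endowment = 15_p_x * v^15 * benefit = 0.873182 * 0.555265 * 27542 = 13353.6565
NSP = 15959.6788


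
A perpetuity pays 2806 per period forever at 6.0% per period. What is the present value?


PV = PMT / i
= 2806 / 0.06
= 46766.6667


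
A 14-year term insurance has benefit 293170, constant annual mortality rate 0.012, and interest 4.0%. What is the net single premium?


NSP = benefit * sum_{k=0}^{n-1} k_p_x * q * v^(k+1)
With constant q=0.012, v=0.961538
Sum = 0.118229
NSP = 293170 * 0.118229
= 34661.1522


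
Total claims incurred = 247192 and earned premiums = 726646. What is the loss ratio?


Loss ratio = claims / premiums
= 247192 / 726646
= 0.3402


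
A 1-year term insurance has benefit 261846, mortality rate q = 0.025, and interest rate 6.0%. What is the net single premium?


NSP = benefit * q * v
v = 1/(1+i) = 0.943396
NSP = 261846 * 0.025 * 0.943396
= 6175.6132


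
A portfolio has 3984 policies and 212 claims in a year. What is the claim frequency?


frequency = claims / policies
= 212 / 3984
= 0.0532


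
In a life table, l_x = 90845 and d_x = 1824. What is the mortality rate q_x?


q_x = d_x / l_x
= 1824 / 90845
= 0.0201


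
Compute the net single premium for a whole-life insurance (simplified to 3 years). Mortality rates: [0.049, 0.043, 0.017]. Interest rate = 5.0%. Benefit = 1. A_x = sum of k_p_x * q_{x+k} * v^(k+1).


v = 0.952381
Year 0: k_p_x=1.0, q=0.049, term=0.046667
Year 1: k_p_x=0.951, q=0.043, term=0.037091
Year 2: k_p_x=0.910107, q=0.017, term=0.013365
A_x = 0.0971


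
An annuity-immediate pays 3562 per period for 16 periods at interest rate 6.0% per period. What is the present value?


PV = PMT * (1 - (1+i)^(-n)) / i
= 3562 * (1 - (1+0.06)^(-16)) / 0.06
= 3562 * (1 - 0.393646) / 0.06
= 3562 * 10.105895
= 35997.199


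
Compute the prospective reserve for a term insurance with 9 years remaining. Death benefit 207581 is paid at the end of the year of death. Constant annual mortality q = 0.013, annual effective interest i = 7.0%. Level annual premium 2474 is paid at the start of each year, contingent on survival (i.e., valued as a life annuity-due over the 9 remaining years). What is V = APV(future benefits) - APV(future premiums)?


v = 1/(1+i) = 0.934579
APV(future benefits) per unit = sum_{k=0}^{8} k_p_x * q * v^(k+1) = 0.080897
APV(future benefits) = 207581 * 0.080897 = 16792.6617
Life annuity-due factor ä_{x:9} = sum_{k=0}^{8} k_p_x * v^k = 6.658438
APV(future premiums) = 2474 * 6.658438 = 16472.9757
V = 16792.6617 - 16472.9757
= 319.6859


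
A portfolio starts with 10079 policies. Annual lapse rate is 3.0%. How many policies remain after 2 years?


remaining = initial * (1 - lapse)^years
= 10079 * (1 - 0.03)^2
= 10079 * 0.9409
= 9483.3311


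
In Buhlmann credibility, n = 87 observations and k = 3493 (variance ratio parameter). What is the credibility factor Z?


Z = n / (n + k)
= 87 / (87 + 3493)
= 87 / 3580
= 0.0243


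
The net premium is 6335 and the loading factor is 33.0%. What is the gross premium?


Gross = net * (1 + loading)
= 6335 * (1 + 0.33)
= 6335 * 1.33
= 8425.55


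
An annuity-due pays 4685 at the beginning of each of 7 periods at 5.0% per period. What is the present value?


PV_due = PMT * (1-(1+i)^(-n))/i * (1+i)
PV_immediate = 27109.1594
PV_due = 27109.1594 * 1.05
= 28464.6173


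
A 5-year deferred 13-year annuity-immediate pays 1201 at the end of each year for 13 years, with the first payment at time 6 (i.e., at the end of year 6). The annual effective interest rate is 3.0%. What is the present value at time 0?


PV at time 5 of the 13-year annuity-immediate:
a_n = 1201 * (1-(1+0.03)^(-13))/0.03 = 12772.5814
Discount back 5 years to time 0:
PV = 12772.5814 * (1+0.03)^(-5)
= 12772.5814 * 0.862609
= 11017.7409


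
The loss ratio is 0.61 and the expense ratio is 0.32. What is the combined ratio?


Combined ratio = loss ratio + expense ratio
= 0.61 + 0.32
= 0.93


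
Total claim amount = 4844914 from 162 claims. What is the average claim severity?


severity = total / number
= 4844914 / 162
= 29906.8765


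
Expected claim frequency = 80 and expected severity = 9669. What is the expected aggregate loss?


E[S] = E[N] * E[X]
= 80 * 9669
= 773520


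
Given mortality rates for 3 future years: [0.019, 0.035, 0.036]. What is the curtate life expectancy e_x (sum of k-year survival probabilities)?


e_x = sum_{k=1}^{n} k_p_x
k_p_x values:
  1_p_x = 0.981
  2_p_x = 0.946665
  3_p_x = 0.912585
e_x = 2.8403


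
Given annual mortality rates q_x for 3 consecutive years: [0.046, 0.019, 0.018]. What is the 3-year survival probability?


p_k = 1 - q_k for each year
Survival = product of (1 - q_k)
= 0.954 * 0.981 * 0.982
= 0.919


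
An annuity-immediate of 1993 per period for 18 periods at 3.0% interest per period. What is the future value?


FV = PMT * ((1+i)^n - 1) / i
= 1993 * ((1.03)^18 - 1) / 0.03
= 1993 * (1.702433 - 1) / 0.03
= 46664.9697


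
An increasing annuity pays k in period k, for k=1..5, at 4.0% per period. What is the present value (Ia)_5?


(Ia)_n = sum_{k=1}^{n} k * v^k, v = 1/(1+i)
v = 0.961538
Sum computed term by term:
(Ia)_5 = 13.0065


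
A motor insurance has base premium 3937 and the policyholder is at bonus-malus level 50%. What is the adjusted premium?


adjusted = base * BM_level / 100
= 3937 * 50 / 100
= 3937 * 0.5
= 1968.5


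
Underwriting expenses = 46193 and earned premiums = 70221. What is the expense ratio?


Expense ratio = expenses / premiums
= 46193 / 70221
= 0.6578


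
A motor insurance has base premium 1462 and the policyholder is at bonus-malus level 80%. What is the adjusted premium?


adjusted = base * BM_level / 100
= 1462 * 80 / 100
= 1462 * 0.8
= 1169.6


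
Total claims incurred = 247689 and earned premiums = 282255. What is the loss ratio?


Loss ratio = claims / premiums
= 247689 / 282255
= 0.8775


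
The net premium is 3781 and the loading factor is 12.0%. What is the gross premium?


Gross = net * (1 + loading)
= 3781 * (1 + 0.12)
= 3781 * 1.12
= 4234.72


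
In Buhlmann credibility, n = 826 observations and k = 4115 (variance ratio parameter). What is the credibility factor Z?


Z = n / (n + k)
= 826 / (826 + 4115)
= 826 / 4941
= 0.1672


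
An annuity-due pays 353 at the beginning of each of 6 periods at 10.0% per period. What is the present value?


PV_due = PMT * (1-(1+i)^(-n))/i * (1+i)
PV_immediate = 1537.407
PV_due = 1537.407 * 1.1
= 1691.1477


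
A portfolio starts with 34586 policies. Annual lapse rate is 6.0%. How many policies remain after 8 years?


remaining = initial * (1 - lapse)^years
= 34586 * (1 - 0.06)^8
= 34586 * 0.609569
= 21082.5513


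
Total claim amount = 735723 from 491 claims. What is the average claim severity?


severity = total / number
= 735723 / 491
= 1498.4175


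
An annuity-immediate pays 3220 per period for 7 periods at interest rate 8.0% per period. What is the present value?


PV = PMT * (1 - (1+i)^(-n)) / i
= 3220 * (1 - (1+0.08)^(-7)) / 0.08
= 3220 * (1 - 0.58349) / 0.08
= 3220 * 5.20637
= 16764.5116


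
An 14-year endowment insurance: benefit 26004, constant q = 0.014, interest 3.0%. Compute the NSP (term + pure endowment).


Term component = 3783.7432
Pure endowment = 14_p_x * v^14 * benefit = 0.820875 * 0.661118 * 26004 = 14112.2357
NSP = 17895.9789


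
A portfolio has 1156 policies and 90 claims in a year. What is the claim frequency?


frequency = claims / policies
= 90 / 1156
= 0.0779


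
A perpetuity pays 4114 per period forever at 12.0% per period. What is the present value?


PV = PMT / i
= 4114 / 0.12
= 34283.3333


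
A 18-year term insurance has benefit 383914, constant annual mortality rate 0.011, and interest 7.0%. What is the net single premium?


NSP = benefit * sum_{k=0}^{n-1} k_p_x * q * v^(k+1)
With constant q=0.011, v=0.934579
Sum = 0.102877
NSP = 383914 * 0.102877
= 39495.8931


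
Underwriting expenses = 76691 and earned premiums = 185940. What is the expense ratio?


Expense ratio = expenses / premiums
= 76691 / 185940
= 0.4125


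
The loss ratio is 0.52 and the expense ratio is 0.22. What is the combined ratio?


Combined ratio = loss ratio + expense ratio
= 0.52 + 0.22
= 0.74


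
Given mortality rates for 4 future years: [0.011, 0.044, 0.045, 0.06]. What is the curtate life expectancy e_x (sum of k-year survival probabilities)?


e_x = sum_{k=1}^{n} k_p_x
k_p_x values:
  1_p_x = 0.989
  2_p_x = 0.945484
  3_p_x = 0.902937
  4_p_x = 0.848761
e_x = 3.6862


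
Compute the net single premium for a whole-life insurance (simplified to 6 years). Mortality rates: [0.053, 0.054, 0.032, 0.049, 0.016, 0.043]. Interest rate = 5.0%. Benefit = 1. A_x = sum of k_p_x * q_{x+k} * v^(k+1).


v = 0.952381
Year 0: k_p_x=1.0, q=0.053, term=0.050476
Year 1: k_p_x=0.947, q=0.054, term=0.046384
Year 2: k_p_x=0.895862, q=0.032, term=0.024764
Year 3: k_p_x=0.867194, q=0.049, term=0.034959
Year 4: k_p_x=0.824702, q=0.016, term=0.010339
Year 5: k_p_x=0.811507, q=0.043, term=0.026039
A_x = 0.193


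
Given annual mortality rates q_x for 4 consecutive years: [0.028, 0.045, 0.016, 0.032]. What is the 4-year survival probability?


p_k = 1 - q_k for each year
Survival = product of (1 - q_k)
= 0.972 * 0.955 * 0.984 * 0.968
= 0.8842


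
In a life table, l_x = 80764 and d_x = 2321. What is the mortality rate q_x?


q_x = d_x / l_x
= 2321 / 80764
= 0.0287


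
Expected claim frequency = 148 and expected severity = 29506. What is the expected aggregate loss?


E[S] = E[N] * E[X]
= 148 * 29506
= 4.3669e+06


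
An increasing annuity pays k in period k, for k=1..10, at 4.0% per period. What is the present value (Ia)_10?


(Ia)_n = sum_{k=1}^{n} k * v^k, v = 1/(1+i)
v = 0.961538
Sum computed term by term:
(Ia)_10 = 41.9922


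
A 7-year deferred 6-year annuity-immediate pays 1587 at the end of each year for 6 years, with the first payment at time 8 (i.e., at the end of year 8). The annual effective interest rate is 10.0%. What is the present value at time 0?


PV at time 7 of the 6-year annuity-immediate:
a_n = 1587 * (1-(1+0.1)^(-6))/0.1 = 6911.7987
Discount back 7 years to time 0:
PV = 6911.7987 * (1+0.1)^(-7)
= 6911.7987 * 0.513158
= 3546.8456


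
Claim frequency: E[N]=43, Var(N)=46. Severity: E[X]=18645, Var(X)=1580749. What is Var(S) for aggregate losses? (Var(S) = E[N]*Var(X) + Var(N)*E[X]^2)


Var(S) = E[N]*Var(X) + Var(N)*E[X]^2
= 43*1580749 + 46*18645^2
= 67972207 + 15991257150
= 1.6059e+10


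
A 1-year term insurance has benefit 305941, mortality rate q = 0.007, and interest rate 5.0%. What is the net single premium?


NSP = benefit * q * v
v = 1/(1+i) = 0.952381
NSP = 305941 * 0.007 * 0.952381
= 2039.6067


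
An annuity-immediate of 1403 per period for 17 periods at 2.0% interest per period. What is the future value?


FV = PMT * ((1+i)^n - 1) / i
= 1403 * ((1.02)^17 - 1) / 0.02
= 1403 * (1.400241 - 1) / 0.02
= 28076.9356


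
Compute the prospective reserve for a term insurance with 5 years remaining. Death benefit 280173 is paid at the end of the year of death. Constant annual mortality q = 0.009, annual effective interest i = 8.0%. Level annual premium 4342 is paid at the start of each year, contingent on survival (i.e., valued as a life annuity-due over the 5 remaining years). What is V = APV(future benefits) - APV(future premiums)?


v = 1/(1+i) = 0.925926
APV(future benefits) per unit = sum_{k=0}^{4} k_p_x * q * v^(k+1) = 0.035342
APV(future benefits) = 280173 * 0.035342 = 9901.9762
Life annuity-due factor ä_{x:5} = sum_{k=0}^{4} k_p_x * v^k = 4.241084
APV(future premiums) = 4342 * 4.241084 = 18414.7855
V = 9901.9762 - 18414.7855
= -8512.8093


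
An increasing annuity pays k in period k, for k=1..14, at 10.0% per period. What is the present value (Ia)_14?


(Ia)_n = sum_{k=1}^{n} k * v^k, v = 1/(1+i)
v = 0.909091
Sum computed term by term:
(Ia)_14 = 44.1672


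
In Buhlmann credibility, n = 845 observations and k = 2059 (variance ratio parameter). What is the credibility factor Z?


Z = n / (n + k)
= 845 / (845 + 2059)
= 845 / 2904
= 0.291


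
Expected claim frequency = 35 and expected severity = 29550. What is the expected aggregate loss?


E[S] = E[N] * E[X]
= 35 * 29550
= 1.0342e+06


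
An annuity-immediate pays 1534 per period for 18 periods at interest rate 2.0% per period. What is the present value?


PV = PMT * (1 - (1+i)^(-n)) / i
= 1534 * (1 - (1+0.02)^(-18)) / 0.02
= 1534 * (1 - 0.700159) / 0.02
= 1534 * 14.992031
= 22997.7759


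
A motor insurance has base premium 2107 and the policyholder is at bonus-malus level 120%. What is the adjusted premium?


adjusted = base * BM_level / 100
= 2107 * 120 / 100
= 2107 * 1.2
= 2528.4


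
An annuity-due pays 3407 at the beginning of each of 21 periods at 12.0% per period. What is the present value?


PV_due = PMT * (1-(1+i)^(-n))/i * (1+i)
PV_immediate = 25763.745
PV_due = 25763.745 * 1.12
= 28855.3944


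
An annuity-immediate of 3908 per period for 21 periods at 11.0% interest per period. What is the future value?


FV = PMT * ((1+i)^n - 1) / i
= 3908 * ((1.11)^21 - 1) / 0.11
= 3908 * (8.949166 - 1) / 0.11
= 282412.1815


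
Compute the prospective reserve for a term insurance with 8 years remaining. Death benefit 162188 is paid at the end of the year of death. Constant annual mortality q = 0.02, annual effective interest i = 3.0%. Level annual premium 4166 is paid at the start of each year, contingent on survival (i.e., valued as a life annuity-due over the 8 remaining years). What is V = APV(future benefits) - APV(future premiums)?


v = 1/(1+i) = 0.970874
APV(future benefits) per unit = sum_{k=0}^{7} k_p_x * q * v^(k+1) = 0.13136
APV(future benefits) = 162188 * 0.13136 = 21305.0036
Life annuity-due factor ä_{x:8} = sum_{k=0}^{7} k_p_x * v^k = 6.765036
APV(future premiums) = 4166 * 6.765036 = 28183.1407
V = 21305.0036 - 28183.1407
= -6878.1371


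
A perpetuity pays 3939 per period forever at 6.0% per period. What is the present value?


PV = PMT / i
= 3939 / 0.06
= 65650.0


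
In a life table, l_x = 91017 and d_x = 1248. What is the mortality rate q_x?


q_x = d_x / l_x
= 1248 / 91017
= 0.0137


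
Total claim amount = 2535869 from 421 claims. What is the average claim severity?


severity = total / number
= 2535869 / 421
= 6023.4418


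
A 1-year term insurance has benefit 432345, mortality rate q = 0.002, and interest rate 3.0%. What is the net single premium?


NSP = benefit * q * v
v = 1/(1+i) = 0.970874
NSP = 432345 * 0.002 * 0.970874
= 839.5049


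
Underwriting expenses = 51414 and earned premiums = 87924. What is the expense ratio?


Expense ratio = expenses / premiums
= 51414 / 87924
= 0.5848


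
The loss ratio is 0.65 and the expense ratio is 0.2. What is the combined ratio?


Combined ratio = loss ratio + expense ratio
= 0.65 + 0.2
= 0.85


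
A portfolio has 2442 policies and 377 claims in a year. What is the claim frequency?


frequency = claims / policies
= 377 / 2442
= 0.1544


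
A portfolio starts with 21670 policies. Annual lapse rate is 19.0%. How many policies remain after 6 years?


remaining = initial * (1 - lapse)^years
= 21670 * (1 - 0.19)^6
= 21670 * 0.28243
= 6120.2481


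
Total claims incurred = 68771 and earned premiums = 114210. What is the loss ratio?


Loss ratio = claims / premiums
= 68771 / 114210
= 0.6021


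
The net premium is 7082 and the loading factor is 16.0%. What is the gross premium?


Gross = net * (1 + loading)
= 7082 * (1 + 0.16)
= 7082 * 1.16
= 8215.12


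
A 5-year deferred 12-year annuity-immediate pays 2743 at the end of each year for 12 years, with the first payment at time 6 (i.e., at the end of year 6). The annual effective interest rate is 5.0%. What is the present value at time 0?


PV at time 5 of the 12-year annuity-immediate:
a_n = 2743 * (1-(1+0.05)^(-12))/0.05 = 24311.8992
Discount back 5 years to time 0:
PV = 24311.8992 * (1+0.05)^(-5)
= 24311.8992 * 0.783526
= 19049.0092


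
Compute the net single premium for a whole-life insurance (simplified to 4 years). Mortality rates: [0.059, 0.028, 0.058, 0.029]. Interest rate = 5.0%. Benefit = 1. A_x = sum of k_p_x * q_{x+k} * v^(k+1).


v = 0.952381
Year 0: k_p_x=1.0, q=0.059, term=0.05619
Year 1: k_p_x=0.941, q=0.028, term=0.023898
Year 2: k_p_x=0.914652, q=0.058, term=0.045826
Year 3: k_p_x=0.861602, q=0.029, term=0.020556
A_x = 0.1465


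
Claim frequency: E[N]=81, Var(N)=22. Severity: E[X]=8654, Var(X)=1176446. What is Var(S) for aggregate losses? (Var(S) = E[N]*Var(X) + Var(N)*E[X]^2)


Var(S) = E[N]*Var(X) + Var(N)*E[X]^2
= 81*1176446 + 22*8654^2
= 95292126 + 1647617752
= 1.7429e+09


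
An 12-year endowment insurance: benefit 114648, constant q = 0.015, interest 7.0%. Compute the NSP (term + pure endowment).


Term component = 12738.784
Pure endowment = 12_p_x * v^12 * benefit = 0.834132 * 0.444012 * 114648 = 42461.5572
NSP = 55200.3412


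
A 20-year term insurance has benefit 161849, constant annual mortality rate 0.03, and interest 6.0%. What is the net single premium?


NSP = benefit * sum_{k=0}^{n-1} k_p_x * q * v^(k+1)
With constant q=0.03, v=0.943396
Sum = 0.276814
NSP = 161849 * 0.276814
= 44802.0882


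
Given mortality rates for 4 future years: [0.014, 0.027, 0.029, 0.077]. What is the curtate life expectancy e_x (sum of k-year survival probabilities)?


e_x = sum_{k=1}^{n} k_p_x
k_p_x values:
  1_p_x = 0.986
  2_p_x = 0.959378
  3_p_x = 0.931556
  4_p_x = 0.859826
e_x = 3.7368


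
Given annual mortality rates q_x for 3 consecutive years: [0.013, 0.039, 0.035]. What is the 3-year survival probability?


p_k = 1 - q_k for each year
Survival = product of (1 - q_k)
= 0.987 * 0.961 * 0.965
= 0.9153


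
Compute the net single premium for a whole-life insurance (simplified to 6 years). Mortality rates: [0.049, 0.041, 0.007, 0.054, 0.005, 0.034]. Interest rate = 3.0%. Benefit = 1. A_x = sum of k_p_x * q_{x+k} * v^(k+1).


v = 0.970874
Year 0: k_p_x=1.0, q=0.049, term=0.047573
Year 1: k_p_x=0.951, q=0.041, term=0.036753
Year 2: k_p_x=0.912009, q=0.007, term=0.005842
Year 3: k_p_x=0.905625, q=0.054, term=0.04345
Year 4: k_p_x=0.856721, q=0.005, term=0.003695
Year 5: k_p_x=0.852438, q=0.034, term=0.024273
A_x = 0.1616


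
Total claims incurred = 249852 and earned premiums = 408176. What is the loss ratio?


Loss ratio = claims / premiums
= 249852 / 408176
= 0.6121


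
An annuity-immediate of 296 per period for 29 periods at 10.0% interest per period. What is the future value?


FV = PMT * ((1+i)^n - 1) / i
= 296 * ((1.1)^29 - 1) / 0.1
= 296 * (15.863093 - 1) / 0.1
= 43994.7552


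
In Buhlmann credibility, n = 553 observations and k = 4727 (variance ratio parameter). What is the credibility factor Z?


Z = n / (n + k)
= 553 / (553 + 4727)
= 553 / 5280
= 0.1047


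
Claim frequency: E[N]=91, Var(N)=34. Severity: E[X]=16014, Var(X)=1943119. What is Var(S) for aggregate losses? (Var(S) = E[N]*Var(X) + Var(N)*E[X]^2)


Var(S) = E[N]*Var(X) + Var(N)*E[X]^2
= 91*1943119 + 34*16014^2
= 176823829 + 8719238664
= 8.8961e+09


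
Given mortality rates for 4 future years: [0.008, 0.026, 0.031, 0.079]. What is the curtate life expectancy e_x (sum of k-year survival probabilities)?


e_x = sum_{k=1}^{n} k_p_x
k_p_x values:
  1_p_x = 0.992
  2_p_x = 0.966208
  3_p_x = 0.936256
  4_p_x = 0.862291
e_x = 3.7568


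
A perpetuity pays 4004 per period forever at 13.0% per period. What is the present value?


PV = PMT / i
= 4004 / 0.13
= 30800.0


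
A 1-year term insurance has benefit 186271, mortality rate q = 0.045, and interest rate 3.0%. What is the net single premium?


NSP = benefit * q * v
v = 1/(1+i) = 0.970874
NSP = 186271 * 0.045 * 0.970874
= 8138.0534


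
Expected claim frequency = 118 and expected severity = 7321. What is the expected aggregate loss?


E[S] = E[N] * E[X]
= 118 * 7321
= 863878


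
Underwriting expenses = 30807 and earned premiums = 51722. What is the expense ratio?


Expense ratio = expenses / premiums
= 30807 / 51722
= 0.5956


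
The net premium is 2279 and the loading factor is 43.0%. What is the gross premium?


Gross = net * (1 + loading)
= 2279 * (1 + 0.43)
= 2279 * 1.43
= 3258.97


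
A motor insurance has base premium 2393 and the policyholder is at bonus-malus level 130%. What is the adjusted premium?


adjusted = base * BM_level / 100
= 2393 * 130 / 100
= 2393 * 1.3
= 3110.9


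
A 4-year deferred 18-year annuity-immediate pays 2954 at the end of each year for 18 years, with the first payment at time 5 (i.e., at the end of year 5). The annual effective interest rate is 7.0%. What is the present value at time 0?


PV at time 4 of the 18-year annuity-immediate:
a_n = 2954 * (1-(1+0.07)^(-18))/0.07 = 29714.5427
Discount back 4 years to time 0:
PV = 29714.5427 * (1+0.07)^(-4)
= 29714.5427 * 0.762895
= 22669.0824


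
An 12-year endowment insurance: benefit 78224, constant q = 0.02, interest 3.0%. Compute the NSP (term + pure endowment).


Term component = 14068.2885
Pure endowment = 12_p_x * v^12 * benefit = 0.784717 * 0.70138 * 78224 = 43053.2788
NSP = 57121.5673


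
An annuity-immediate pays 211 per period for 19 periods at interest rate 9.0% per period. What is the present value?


PV = PMT * (1 - (1+i)^(-n)) / i
= 211 * (1 - (1+0.09)^(-19)) / 0.09
= 211 * (1 - 0.19449) / 0.09
= 211 * 8.950115
= 1888.4742


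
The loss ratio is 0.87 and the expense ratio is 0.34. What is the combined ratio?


Combined ratio = loss ratio + expense ratio
= 0.87 + 0.34
= 1.21


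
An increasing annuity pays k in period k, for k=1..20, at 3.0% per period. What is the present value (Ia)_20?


(Ia)_n = sum_{k=1}^{n} k * v^k, v = 1/(1+i)
v = 0.970874
Sum computed term by term:
(Ia)_20 = 141.6761


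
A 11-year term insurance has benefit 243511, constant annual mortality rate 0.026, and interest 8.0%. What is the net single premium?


NSP = benefit * sum_{k=0}^{n-1} k_p_x * q * v^(k+1)
With constant q=0.026, v=0.925926
Sum = 0.16655
NSP = 243511 * 0.16655
= 40556.8544


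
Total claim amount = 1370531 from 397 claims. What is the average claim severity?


severity = total / number
= 1370531 / 397
= 3452.2191


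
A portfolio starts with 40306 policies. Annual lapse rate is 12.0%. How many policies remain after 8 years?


remaining = initial * (1 - lapse)^years
= 40306 * (1 - 0.12)^8
= 40306 * 0.359635
= 14495.4292


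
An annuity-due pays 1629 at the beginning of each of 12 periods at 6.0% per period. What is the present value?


PV_due = PMT * (1-(1+i)^(-n))/i * (1+i)
PV_immediate = 13657.2818
PV_due = 13657.2818 * 1.06
= 14476.7187


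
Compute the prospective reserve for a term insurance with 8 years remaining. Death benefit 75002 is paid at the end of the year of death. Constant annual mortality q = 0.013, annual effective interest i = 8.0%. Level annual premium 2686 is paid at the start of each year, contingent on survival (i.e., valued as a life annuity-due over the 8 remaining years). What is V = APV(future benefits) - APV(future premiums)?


v = 1/(1+i) = 0.925926
APV(future benefits) per unit = sum_{k=0}^{7} k_p_x * q * v^(k+1) = 0.071769
APV(future benefits) = 75002 * 0.071769 = 5382.8557
Life annuity-due factor ä_{x:8} = sum_{k=0}^{7} k_p_x * v^k = 5.962389
APV(future premiums) = 2686 * 5.962389 = 16014.9764
V = 5382.8557 - 16014.9764
= -10632.1208
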